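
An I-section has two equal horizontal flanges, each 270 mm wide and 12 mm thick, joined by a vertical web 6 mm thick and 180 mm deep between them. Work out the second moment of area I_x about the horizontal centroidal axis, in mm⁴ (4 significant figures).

Break the section into simple shapes (no overlaps), measuring from the bottom-left corner of the bounding box.
Bottom flange: 270 × 12, A = 3 240 mm², y = 6 mm, Ī = 38 880 mm⁴.
Web: 6 × 180, A = 1 080 mm², y = 102 mm, Ī = 2 916 000 mm⁴.
Top flange: 270 × 12, A = 3 240 mm², y = 198 mm, Ī = 38 880 mm⁴.
By symmetry the centroid is at mid-height, ȳ = 102 mm.
Transfer each piece to the horizontal centroidal axis using Ī + A·d² with d = y − 102:
  bottom flange: d = -96 mm → contributes +29 898 720 mm⁴
  web: d = 0 mm → contributes +2 916 000 mm⁴
  top flange: d = 96 mm → contributes +29 898 720 mm⁴
Total I = 62 713 440 mm⁴.

I_x ≈ 6.271 × 10⁷ mm⁴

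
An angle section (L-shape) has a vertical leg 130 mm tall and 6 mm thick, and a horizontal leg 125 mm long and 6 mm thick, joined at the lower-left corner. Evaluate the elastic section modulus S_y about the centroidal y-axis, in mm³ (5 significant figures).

Decompose the section into non-overlapping parts with the origin at the bottom-left of its bounding rectangle.
Vertical leg: 6 × 130, A = 780 mm², x = 3 mm, Ī = 2 340 mm⁴.
Horizontal leg (remainder): 119 × 6, A = 714 mm², x = 65.5 mm, Ī = 842579.5 mm⁴.
Centroid: x̄ = ΣA·x / ΣA = 32.86948 mm.
Transfer each piece to the centroidal y-axis using Ī + A·d² with d = x − 32.86948:
  vertical leg: d = -29.86948 mm → contributes +698244.9 mm⁴
  horizontal leg (remainder): d = 32.63052 mm → contributes +1 602 812 mm⁴
Total I = 2 301 057 mm⁴.
Extreme fibre distance c = 92.13052 mm; S = I/c = 24976.05 mm³.

S_y ≈ 2.4976 × 10⁴ mm³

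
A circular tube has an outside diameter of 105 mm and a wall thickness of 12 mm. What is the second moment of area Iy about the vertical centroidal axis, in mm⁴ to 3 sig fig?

Iy ≈ 3.85 × 10⁶ mm⁴

Treat the section as a set of non-overlapping primitives; coordinates are from the bounding-box lower-left.
Outer circle: ⌀105, A = 8 659 mm², x = 52.5 mm, Ī = 5 966 602 mm⁴.
Bore (subtracted): ⌀81, A = 5 153 mm², x = 52.5 mm, Ī = 2 113 051 mm⁴.
By symmetry the centroid is at mid-width, x̄ = 52.5 mm.
All pieces are centred on the vertical centroidal axis, so I = ΣĪ (holes subtracted) = 3 853 551 mm⁴.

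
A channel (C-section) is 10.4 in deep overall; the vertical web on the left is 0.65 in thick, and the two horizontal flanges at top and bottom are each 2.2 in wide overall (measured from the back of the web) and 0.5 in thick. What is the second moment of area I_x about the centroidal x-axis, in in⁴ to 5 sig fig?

Treat the section as a set of non-overlapping primitives; coordinates are from the bounding-box lower-left.
Web: 0.65 × 10.4, A = 6.76 in², y = 5.2 in, Ī = 60.93013 in⁴.
Top flange (beyond web): 1.55 × 0.5, A = 0.775 in², y = 10.15 in, Ī = 0.01614583 in⁴.
Bottom flange (beyond web): 1.55 × 0.5, A = 0.775 in², y = 0.25 in, Ī = 0.01614583 in⁴.
By symmetry the centroid is at mid-height, ȳ = 5.2 in.
Transfer each piece to the centroidal x-axis using Ī + A·d² with d = y − 5.2:
  web: d = 0 in → contributes +60.93013 in⁴
  top flange (beyond web): d = 4.95 in → contributes +19.00558 in⁴
  bottom flange (beyond web): d = -4.95 in → contributes +19.00558 in⁴
Total I = 98.9413 in⁴.

I_x ≈ 98.941 in⁴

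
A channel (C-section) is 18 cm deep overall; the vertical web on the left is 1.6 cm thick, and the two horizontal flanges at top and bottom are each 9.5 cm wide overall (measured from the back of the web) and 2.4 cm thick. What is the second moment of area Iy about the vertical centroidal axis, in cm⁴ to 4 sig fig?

Iy ≈ 572.7 cm⁴

Decompose the section into non-overlapping parts with the origin at the bottom-left of its bounding rectangle.
Web: 1.6 × 18, A = 28.8 cm², x = 0.8 cm, Ī = 6.144 cm⁴.
Top flange (beyond web): 7.9 × 2.4, A = 18.96 cm², x = 5.55 cm, Ī = 98.6078 cm⁴.
Bottom flange (beyond web): 7.9 × 2.4, A = 18.96 cm², x = 5.55 cm, Ī = 98.6078 cm⁴.
Centroid: x̄ = ΣA·x / ΣA = 3.49964 cm.
Transfer each piece to the vertical centroidal axis using Ī + A·d² with d = x − 3.49964:
  web: d = -2.69964 cm → contributes +216.04 cm⁴
  top flange (beyond web): d = 2.05036 cm → contributes +178.315 cm⁴
  bottom flange (beyond web): d = 2.05036 cm → contributes +178.315 cm⁴
Total I = 572.67 cm⁴.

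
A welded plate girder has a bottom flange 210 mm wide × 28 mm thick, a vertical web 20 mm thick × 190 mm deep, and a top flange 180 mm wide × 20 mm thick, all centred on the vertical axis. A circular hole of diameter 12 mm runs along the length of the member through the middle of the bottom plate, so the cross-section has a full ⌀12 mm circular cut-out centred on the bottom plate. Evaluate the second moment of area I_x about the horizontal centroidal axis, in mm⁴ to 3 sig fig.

Break the section into simple shapes (no overlaps), measuring from the bottom-left corner of the bounding box.
Bottom plate: 210 × 28, A = 5 880 mm², y = 14 mm, Ī = 384 160 mm⁴.
Web plate: 20 × 190, A = 3 800 mm², y = 123 mm, Ī = 11 431 667 mm⁴.
Top plate: 180 × 20, A = 3 600 mm², y = 228 mm, Ī = 120 000 mm⁴.
Hole (subtracted): ⌀12, A = 113.1 mm², y = 14 mm, Ī = 1017.9 mm⁴.
Centroid: ȳ = ΣA·y / ΣA = 103.97 mm.
Transfer each piece to the horizontal centroidal axis using Ī + A·d² with d = y − 103.97:
  bottom plate: d = -89.968 mm → contributes +47 978 305 mm⁴
  web plate: d = 19.032 mm → contributes +12 808 090 mm⁴
  top plate: d = 124.03 mm → contributes +55 502 166 mm⁴
  hole: d = -89.968 mm → contributes −916 455 mm⁴
Total I = 115 372 107 mm⁴.

I_x ≈ 1.15 × 10⁸ mm⁴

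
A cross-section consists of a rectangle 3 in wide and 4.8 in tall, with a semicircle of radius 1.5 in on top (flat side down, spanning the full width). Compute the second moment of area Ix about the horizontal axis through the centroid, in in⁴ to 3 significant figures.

Split into non-overlapping primitives; take the origin at the lower-left of the bounding box.
Rectangular body: 3 × 4.8, A = 14.4 in², y = 2.4 in, Ī = 27.648 in⁴.
Semicircular cap: semicircle r = 1.5, A = 3.5343 in², y = 5.4366 in, Ī = 0.55564 in⁴.
Centroid: ȳ = ΣA·y / ΣA = 2.9984 in.
Transfer each piece to the horizontal axis through the centroid using Ī + A·d² with d = y − 2.9984:
  rectangular body: d = -0.59842 in → contributes +32.805 in⁴
  semicircular cap: d = 2.4382 in → contributes +21.566 in⁴
Total I = 54.371 in⁴.

Ix ≈ 54.4 in⁴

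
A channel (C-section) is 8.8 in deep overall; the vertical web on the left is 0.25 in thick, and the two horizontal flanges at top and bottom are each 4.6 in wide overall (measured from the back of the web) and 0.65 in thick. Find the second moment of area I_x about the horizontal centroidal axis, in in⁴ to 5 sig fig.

Decompose the section into non-overlapping parts with the origin at the bottom-left of its bounding rectangle.
Web: 0.25 × 8.8, A = 2.2 in², y = 4.4 in, Ī = 14.19733 in⁴.
Top flange (beyond web): 4.35 × 0.65, A = 2.8275 in², y = 8.475 in, Ī = 0.09955156 in⁴.
Bottom flange (beyond web): 4.35 × 0.65, A = 2.8275 in², y = 0.325 in, Ī = 0.09955156 in⁴.
By symmetry the centroid is at mid-height, ȳ = 4.4 in.
Transfer each piece to the horizontal centroidal axis using Ī + A·d² with d = y − 4.4:
  web: d = 0 in → contributes +14.19733 in⁴
  top flange (beyond web): d = 4.075 in → contributes +47.05196 in⁴
  bottom flange (beyond web): d = -4.075 in → contributes +47.05196 in⁴
Total I = 108.3012 in⁴.

I_x ≈ 108.30 in⁴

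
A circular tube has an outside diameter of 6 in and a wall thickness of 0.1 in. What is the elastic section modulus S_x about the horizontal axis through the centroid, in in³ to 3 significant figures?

S_x ≈ 2.69 in³

Decompose the section into non-overlapping parts with the origin at the bottom-left of its bounding rectangle.
Outer circle: ⌀6, A = 28.274 in², y = 3 in, Ī = 63.617 in⁴.
Bore (subtracted): ⌀5.8, A = 26.421 in², y = 3 in, Ī = 55.55 in⁴.
By symmetry the centroid is at mid-height, ȳ = 3 in.
All pieces are centred on the horizontal axis through the centroid, so I = ΣĪ (holes subtracted) = 8.0675 in⁴.
Extreme fibre distance c = 3 in; S = I/c = 2.6892 in³.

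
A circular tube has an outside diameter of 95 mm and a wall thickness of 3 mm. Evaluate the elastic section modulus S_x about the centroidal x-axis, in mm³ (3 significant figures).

S_x ≈ 1.93 × 10⁴ mm³

Split into non-overlapping primitives; take the origin at the lower-left of the bounding box.
Outer circle: ⌀95, A = 7088.2 mm², y = 47.5 mm, Ī = 3 998 198 mm⁴.
Bore (subtracted): ⌀89, A = 6221.1 mm², y = 47.5 mm, Ī = 3 079 853 mm⁴.
By symmetry the centroid is at mid-height, ȳ = 47.5 mm.
All pieces are centred on the centroidal x-axis, so I = ΣĪ (holes subtracted) = 918 346 mm⁴.
Extreme fibre distance c = 47.5 mm; S = I/c = 19 334 mm³.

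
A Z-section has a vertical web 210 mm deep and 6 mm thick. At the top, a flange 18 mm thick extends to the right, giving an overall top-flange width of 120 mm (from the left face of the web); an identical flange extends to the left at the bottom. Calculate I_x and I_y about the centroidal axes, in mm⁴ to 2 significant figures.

I_x ≈ 4.3 × 10⁷ mm⁴, I_y ≈ 1.9 × 10⁷ mm⁴

Treat the section as a set of non-overlapping primitives; coordinates are from the bounding-box lower-left.
Web: 6 × 210, A = 1 260 mm², y = 105 mm, Ī = 4 630 500 mm⁴.
Top flange (beyond web): 114 × 18, A = 2 052 mm², y = 201 mm, Ī = 55 404 mm⁴.
Bottom flange (beyond web): 114 × 18, A = 2 052 mm², y = 9 mm, Ī = 55 404 mm⁴.
Centroid: ȳ = ΣA·y / ΣA = 105 mm.
Transfer each piece to the centroidal x-axis using Ī + A·d² with d = y − 105:
  web: d = 0 mm → contributes +4 630 500 mm⁴
  top flange (beyond web): d = 96 mm → contributes +18 966 636 mm⁴
  bottom flange (beyond web): d = -96 mm → contributes +18 966 636 mm⁴
Total I = 42 563 772 mm⁴.
For the y-axis: x̄ = 117 mm.
Repeating about the centroidal y-axis gives I_y = 19 222 812 mm⁴.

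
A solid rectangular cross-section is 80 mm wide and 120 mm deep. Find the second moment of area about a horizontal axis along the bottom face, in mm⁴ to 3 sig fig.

The section: 80 × 120, A = 9 600 mm², y = 60 mm, Ī = 11 520 000 mm⁴.
Transfer it to a horizontal axis along the bottom face using Ī + A·d² with d = y − 0:
  the section: d = 60 mm → contributes +46 080 000 mm⁴
Total I = 46 080 000 mm⁴.

I_base ≈ 4.61 × 10⁷ mm⁴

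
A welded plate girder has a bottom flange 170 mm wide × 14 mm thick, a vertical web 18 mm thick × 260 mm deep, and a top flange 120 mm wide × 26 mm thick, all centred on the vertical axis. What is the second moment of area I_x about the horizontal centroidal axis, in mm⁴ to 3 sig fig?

Split into non-overlapping primitives; take the origin at the lower-left of the bounding box.
Bottom plate: 170 × 14, A = 2 380 mm², y = 7 mm, Ī = 38 873 mm⁴.
Web plate: 18 × 260, A = 4 680 mm², y = 144 mm, Ī = 26 364 000 mm⁴.
Top plate: 120 × 26, A = 3 120 mm², y = 287 mm, Ī = 175 760 mm⁴.
Centroid: ȳ = ΣA·y / ΣA = 155.8 mm.
Transfer each piece to the horizontal centroidal axis using Ī + A·d² with d = y − 155.8:
  bottom plate: d = -148.8 mm → contributes +52 733 831 mm⁴
  web plate: d = -11.798 mm → contributes +27 015 383 mm⁴
  top plate: d = 131.2 mm → contributes +53 883 623 mm⁴
Total I = 133 632 836 mm⁴.

I_x ≈ 1.34 × 10⁸ mm⁴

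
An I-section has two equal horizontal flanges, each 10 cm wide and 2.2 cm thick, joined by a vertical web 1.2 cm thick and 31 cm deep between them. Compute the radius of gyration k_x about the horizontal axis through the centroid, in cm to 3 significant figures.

Decompose the section into non-overlapping parts with the origin at the bottom-left of its bounding rectangle.
Bottom flange: 10 × 2.2, A = 22 cm², y = 1.1 cm, Ī = 8.8733 cm⁴.
Web: 1.2 × 31, A = 37.2 cm², y = 17.7 cm, Ī = 2979.1 cm⁴.
Top flange: 10 × 2.2, A = 22 cm², y = 34.3 cm, Ī = 8.8733 cm⁴.
By symmetry the centroid is at mid-height, ȳ = 17.7 cm.
Transfer each piece to the horizontal axis through the centroid using Ī + A·d² with d = y − 17.7:
  bottom flange: d = -16.6 cm → contributes +6071.2 cm⁴
  web: d = 0 cm → contributes +2979.1 cm⁴
  top flange: d = 16.6 cm → contributes +6071.2 cm⁴
Total I = 15 121 cm⁴.
Radius of gyration: k = √(I/A) = √(15 121 / 81.2) = 13.646 cm.

k_x ≈ 13.6 cm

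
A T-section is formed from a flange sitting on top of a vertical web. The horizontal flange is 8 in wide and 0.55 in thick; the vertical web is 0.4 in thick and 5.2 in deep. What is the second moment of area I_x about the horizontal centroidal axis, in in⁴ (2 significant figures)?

I_x ≈ 16 in⁴

Split into non-overlapping primitives; take the origin at the lower-left of the bounding box.
Flange: 8 × 0.55, A = 4.4 in², y = 5.475 in, Ī = 0.1109 in⁴.
Web: 0.4 × 5.2, A = 2.08 in², y = 2.6 in, Ī = 4.687 in⁴.
Centroid: ȳ = ΣA·y / ΣA = 4.552 in.
Transfer each piece to the horizontal centroidal axis using Ī + A·d² with d = y − 4.552:
  flange: d = 0.9228 in → contributes +3.858 in⁴
  web: d = -1.952 in → contributes +12.61 in⁴
Total I = 16.47 in⁴.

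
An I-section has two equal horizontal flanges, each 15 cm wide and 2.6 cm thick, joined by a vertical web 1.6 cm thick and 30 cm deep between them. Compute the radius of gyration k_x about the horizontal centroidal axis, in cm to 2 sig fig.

k_x ≈ 14 cm

Treat the section as a set of non-overlapping primitives; coordinates are from the bounding-box lower-left.
Bottom flange: 15 × 2.6, A = 39 cm², y = 1.3 cm, Ī = 21.97 cm⁴.
Web: 1.6 × 30, A = 48 cm², y = 17.6 cm, Ī = 3 600 cm⁴.
Top flange: 15 × 2.6, A = 39 cm², y = 33.9 cm, Ī = 21.97 cm⁴.
By symmetry the centroid is at mid-height, ȳ = 17.6 cm.
Transfer each piece to the horizontal centroidal axis using Ī + A·d² with d = y − 17.6:
  bottom flange: d = -16.3 cm → contributes +10 384 cm⁴
  web: d = 0 cm → contributes +3 600 cm⁴
  top flange: d = 16.3 cm → contributes +10 384 cm⁴
Total I = 24 368 cm⁴.
Radius of gyration: k = √(I/A) = √(24 368 / 126) = 13.91 cm.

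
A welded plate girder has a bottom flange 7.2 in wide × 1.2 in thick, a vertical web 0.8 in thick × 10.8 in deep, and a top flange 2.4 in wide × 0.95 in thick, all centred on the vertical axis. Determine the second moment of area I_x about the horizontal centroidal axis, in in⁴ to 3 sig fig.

I_x ≈ 399 in⁴

Break the section into simple shapes (no overlaps), measuring from the bottom-left corner of the bounding box.
Bottom plate: 7.2 × 1.2, A = 8.64 in², y = 0.6 in, Ī = 1.0368 in⁴.
Web plate: 0.8 × 10.8, A = 8.64 in², y = 6.6 in, Ī = 83.981 in⁴.
Top plate: 2.4 × 0.95, A = 2.28 in², y = 12.475 in, Ī = 0.17148 in⁴.
Centroid: ȳ = ΣA·y / ΣA = 4.6345 in.
Transfer each piece to the horizontal centroidal axis using Ī + A·d² with d = y − 4.6345:
  bottom plate: d = -4.0345 in → contributes +141.67 in⁴
  web plate: d = 1.9655 in → contributes +117.36 in⁴
  top plate: d = 7.8405 in → contributes +140.33 in⁴
Total I = 399.36 in⁴.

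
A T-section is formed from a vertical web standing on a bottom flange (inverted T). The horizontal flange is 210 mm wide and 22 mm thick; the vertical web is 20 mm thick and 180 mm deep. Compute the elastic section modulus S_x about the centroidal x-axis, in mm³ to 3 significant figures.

S_x ≈ 2.08 × 10⁵ mm³

Decompose the section into non-overlapping parts with the origin at the bottom-left of its bounding rectangle.
Flange: 210 × 22, A = 4 620 mm², y = 11 mm, Ī = 186 340 mm⁴.
Web: 20 × 180, A = 3 600 mm², y = 112 mm, Ī = 9 720 000 mm⁴.
Centroid: ȳ = ΣA·y / ΣA = 55.234 mm.
Transfer each piece to the centroidal x-axis using Ī + A·d² with d = y − 55.234:
  flange: d = -44.234 mm → contributes +9 225 875 mm⁴
  web: d = 56.766 mm → contributes +21 320 737 mm⁴
Total I = 30 546 612 mm⁴.
Extreme fibre distance c = 146.77 mm; S = I/c = 208 131 mm³.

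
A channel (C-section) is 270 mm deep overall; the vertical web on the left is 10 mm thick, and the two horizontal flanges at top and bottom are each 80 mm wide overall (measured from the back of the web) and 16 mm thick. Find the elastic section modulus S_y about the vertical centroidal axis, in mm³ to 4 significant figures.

S_y ≈ 5.093 × 10⁴ mm³

Break the section into simple shapes (no overlaps), measuring from the bottom-left corner of the bounding box.
Web: 10 × 270, A = 2 700 mm², x = 5 mm, Ī = 22 500 mm⁴.
Top flange (beyond web): 70 × 16, A = 1 120 mm², x = 45 mm, Ī = 457 333 mm⁴.
Bottom flange (beyond web): 70 × 16, A = 1 120 mm², x = 45 mm, Ī = 457 333 mm⁴.
Centroid: x̄ = ΣA·x / ΣA = 23.1377 mm.
Transfer each piece to the vertical centroidal axis using Ī + A·d² with d = x − 23.1377:
  web: d = -18.1377 mm → contributes +910 731 mm⁴
  top flange (beyond web): d = 21.8623 mm → contributes +992 651 mm⁴
  bottom flange (beyond web): d = 21.8623 mm → contributes +992 651 mm⁴
Total I = 2 896 033 mm⁴.
Extreme fibre distance c = 56.8623 mm; S = I/c = 50930.6 mm³.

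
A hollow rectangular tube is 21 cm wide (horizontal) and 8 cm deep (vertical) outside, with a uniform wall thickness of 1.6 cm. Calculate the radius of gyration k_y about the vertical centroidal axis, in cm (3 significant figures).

k_y ≈ 6.89 cm

Split into non-overlapping primitives; take the origin at the lower-left of the bounding box.
Outer rectangle: 21 × 8, A = 168 cm², x = 10.5 cm, Ī = 6 174 cm⁴.
Inner void (subtracted): 17.8 × 4.8, A = 85.44 cm², x = 10.5 cm, Ī = 2255.9 cm⁴.
By symmetry the centroid is at mid-width, x̄ = 10.5 cm.
All pieces are centred on the vertical centroidal axis, so I = ΣĪ (holes subtracted) = 3918.1 cm⁴.
Radius of gyration: k = √(I/A) = √(3918.1 / 82.56) = 6.8889 cm.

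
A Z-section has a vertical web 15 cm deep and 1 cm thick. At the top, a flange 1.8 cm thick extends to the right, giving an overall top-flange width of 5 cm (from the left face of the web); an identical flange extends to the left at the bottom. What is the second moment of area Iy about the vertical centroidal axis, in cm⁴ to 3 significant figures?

Treat the section as a set of non-overlapping primitives; coordinates are from the bounding-box lower-left.
Web: 1 × 15, A = 15 cm², x = 4.5 cm, Ī = 1.25 cm⁴.
Top flange (beyond web): 4 × 1.8, A = 7.2 cm², x = 7 cm, Ī = 9.6 cm⁴.
Bottom flange (beyond web): 4 × 1.8, A = 7.2 cm², x = 2 cm, Ī = 9.6 cm⁴.
Centroid: x̄ = ΣA·x / ΣA = 4.5 cm.
Transfer each piece to the vertical centroidal axis using Ī + A·d² with d = x − 4.5:
  web: d = 0 cm → contributes +1.25 cm⁴
  top flange (beyond web): d = 2.5 cm → contributes +54.6 cm⁴
  bottom flange (beyond web): d = -2.5 cm → contributes +54.6 cm⁴
Total I = 110.45 cm⁴.

Iy ≈ 110 cm⁴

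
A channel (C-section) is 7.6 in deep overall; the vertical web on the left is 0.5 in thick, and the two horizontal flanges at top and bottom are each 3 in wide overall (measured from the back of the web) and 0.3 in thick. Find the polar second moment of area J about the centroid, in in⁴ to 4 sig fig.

J ≈ 41.57 in⁴

Treat the section as a set of non-overlapping primitives; coordinates are from the bounding-box lower-left.
Web: 0.5 × 7.6, A = 3.8 in², y = 3.8 in, Ī = 18.2907 in⁴.
Top flange (beyond web): 2.5 × 0.3, A = 0.75 in², y = 7.45 in, Ī = 0.005625 in⁴.
Bottom flange (beyond web): 2.5 × 0.3, A = 0.75 in², y = 0.15 in, Ī = 0.005625 in⁴.
By symmetry the centroid is at mid-height, ȳ = 3.8 in.
Transfer each piece to the centroidal x-axis using Ī + A·d² with d = y − 3.8:
  web: d = 0 in → contributes +18.2907 in⁴
  top flange (beyond web): d = 3.65 in → contributes +9.9975 in⁴
  bottom flange (beyond web): d = -3.65 in → contributes +9.9975 in⁴
Total I = 38.2857 in⁴.
For the y-axis: x̄ = 0.674528 in.
Repeating about the centroidal y-axis gives I_y = 3.28023 in⁴.
Polar second moment: J = I_x + I_y = 41.5659 in⁴.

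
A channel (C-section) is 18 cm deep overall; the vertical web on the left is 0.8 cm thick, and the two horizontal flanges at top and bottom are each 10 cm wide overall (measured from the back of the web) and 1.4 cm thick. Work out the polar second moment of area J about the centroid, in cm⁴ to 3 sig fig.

J ≈ 2580 cm⁴

Decompose the section into non-overlapping parts with the origin at the bottom-left of its bounding rectangle.
Web: 0.8 × 18, A = 14.4 cm², y = 9 cm, Ī = 388.8 cm⁴.
Top flange (beyond web): 9.2 × 1.4, A = 12.88 cm², y = 17.3 cm, Ī = 2.1037 cm⁴.
Bottom flange (beyond web): 9.2 × 1.4, A = 12.88 cm², y = 0.7 cm, Ī = 2.1037 cm⁴.
By symmetry the centroid is at mid-height, ȳ = 9 cm.
Transfer each piece to the centroidal x-axis using Ī + A·d² with d = y − 9:
  web: d = 0 cm → contributes +388.8 cm⁴
  top flange (beyond web): d = 8.3 cm → contributes +889.41 cm⁴
  bottom flange (beyond web): d = -8.3 cm → contributes +889.41 cm⁴
Total I = 2167.6 cm⁴.
For the y-axis: x̄ = 3.6072 cm.
Repeating about the centroidal y-axis gives I_y = 413.38 cm⁴.
Polar second moment: J = I_x + I_y = 2 581 cm⁴.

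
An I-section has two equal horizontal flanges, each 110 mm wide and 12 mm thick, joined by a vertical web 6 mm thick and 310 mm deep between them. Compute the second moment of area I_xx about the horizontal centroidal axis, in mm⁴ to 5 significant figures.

Split into non-overlapping primitives; take the origin at the lower-left of the bounding box.
Bottom flange: 110 × 12, A = 1 320 mm², y = 6 mm, Ī = 15 840 mm⁴.
Web: 6 × 310, A = 1 860 mm², y = 167 mm, Ī = 14 895 500 mm⁴.
Top flange: 110 × 12, A = 1 320 mm², y = 328 mm, Ī = 15 840 mm⁴.
By symmetry the centroid is at mid-height, ȳ = 167 mm.
Transfer each piece to the horizontal centroidal axis using Ī + A·d² with d = y − 167:
  bottom flange: d = -161 mm → contributes +34 231 560 mm⁴
  web: d = 0 mm → contributes +14 895 500 mm⁴
  top flange: d = 161 mm → contributes +34 231 560 mm⁴
Total I = 83 358 620 mm⁴.

I_xx ≈ 8.3359 × 10⁷ mm⁴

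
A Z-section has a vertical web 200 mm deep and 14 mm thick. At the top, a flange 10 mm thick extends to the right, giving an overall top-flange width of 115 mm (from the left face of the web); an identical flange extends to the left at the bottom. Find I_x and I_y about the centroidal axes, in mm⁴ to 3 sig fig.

I_x ≈ 2.76 × 10⁷ mm⁴, I_y ≈ 8.44 × 10⁶ mm⁴

Decompose the section into non-overlapping parts with the origin at the bottom-left of its bounding rectangle.
Web: 14 × 200, A = 2 800 mm², y = 100 mm, Ī = 9 333 333 mm⁴.
Top flange (beyond web): 101 × 10, A = 1 010 mm², y = 195 mm, Ī = 8416.7 mm⁴.
Bottom flange (beyond web): 101 × 10, A = 1 010 mm², y = 5 mm, Ī = 8416.7 mm⁴.
Centroid: ȳ = ΣA·y / ΣA = 100 mm.
Transfer each piece to the centroidal x-axis using Ī + A·d² with d = y − 100:
  web: d = 0 mm → contributes +9 333 333 mm⁴
  top flange (beyond web): d = 95 mm → contributes +9 123 667 mm⁴
  bottom flange (beyond web): d = -95 mm → contributes +9 123 667 mm⁴
Total I = 27 580 667 mm⁴.
For the y-axis: x̄ = 108 mm.
Repeating about the centroidal y-axis gives I_y = 8 441 527 mm⁴.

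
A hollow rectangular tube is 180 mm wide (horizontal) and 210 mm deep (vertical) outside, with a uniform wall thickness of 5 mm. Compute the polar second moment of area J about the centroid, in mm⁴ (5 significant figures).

J ≈ 4.5758 × 10⁷ mm⁴

Decompose the section into non-overlapping parts with the origin at the bottom-left of its bounding rectangle.
Outer rectangle: 180 × 210, A = 37 800 mm², y = 105 mm, Ī = 138 915 000 mm⁴.
Inner void (subtracted): 170 × 200, A = 34 000 mm², y = 105 mm, Ī = 113 333 333 mm⁴.
By symmetry the centroid is at mid-height, ȳ = 105 mm.
All pieces are centred on the centroidal x-axis, so I = ΣĪ (holes subtracted) = 25 581 667 mm⁴.
Repeating about the centroidal y-axis gives I_y = 20 176 667 mm⁴.
Polar second moment: J = I_x + I_y = 45 758 333 mm⁴.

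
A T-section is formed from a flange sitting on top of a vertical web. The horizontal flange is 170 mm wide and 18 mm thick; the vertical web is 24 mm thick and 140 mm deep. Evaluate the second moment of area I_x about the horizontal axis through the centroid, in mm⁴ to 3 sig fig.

Break the section into simple shapes (no overlaps), measuring from the bottom-left corner of the bounding box.
Flange: 170 × 18, A = 3 060 mm², y = 149 mm, Ī = 82 620 mm⁴.
Web: 24 × 140, A = 3 360 mm², y = 70 mm, Ī = 5 488 000 mm⁴.
Centroid: ȳ = ΣA·y / ΣA = 107.65 mm.
Transfer each piece to the horizontal axis through the centroid using Ī + A·d² with d = y − 107.65:
  flange: d = 41.346 mm → contributes +5 313 613 mm⁴
  web: d = -37.654 mm → contributes +10 251 940 mm⁴
Total I = 15 565 552 mm⁴.

I_x ≈ 1.56 × 10⁷ mm⁴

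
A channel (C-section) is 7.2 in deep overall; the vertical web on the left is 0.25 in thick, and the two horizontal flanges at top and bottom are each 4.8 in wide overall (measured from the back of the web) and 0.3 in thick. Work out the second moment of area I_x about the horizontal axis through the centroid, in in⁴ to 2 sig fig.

Decompose the section into non-overlapping parts with the origin at the bottom-left of its bounding rectangle.
Web: 0.25 × 7.2, A = 1.8 in², y = 3.6 in, Ī = 7.776 in⁴.
Top flange (beyond web): 4.55 × 0.3, A = 1.365 in², y = 7.05 in, Ī = 0.01024 in⁴.
Bottom flange (beyond web): 4.55 × 0.3, A = 1.365 in², y = 0.15 in, Ī = 0.01024 in⁴.
By symmetry the centroid is at mid-height, ȳ = 3.6 in.
Transfer each piece to the horizontal axis through the centroid using Ī + A·d² with d = y − 3.6:
  web: d = 0 in → contributes +7.776 in⁴
  top flange (beyond web): d = 3.45 in → contributes +16.26 in⁴
  bottom flange (beyond web): d = -3.45 in → contributes +16.26 in⁴
Total I = 40.29 in⁴.

I_x ≈ 40 in⁴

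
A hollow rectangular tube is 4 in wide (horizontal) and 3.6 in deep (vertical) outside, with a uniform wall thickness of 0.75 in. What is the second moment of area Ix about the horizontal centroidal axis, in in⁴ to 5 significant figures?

Ix ≈ 13.623 in⁴

Break the section into simple shapes (no overlaps), measuring from the bottom-left corner of the bounding box.
Outer rectangle: 4 × 3.6, A = 14.4 in², y = 1.8 in, Ī = 15.552 in⁴.
Inner void (subtracted): 2.5 × 2.1, A = 5.25 in², y = 1.8 in, Ī = 1.929375 in⁴.
By symmetry the centroid is at mid-height, ȳ = 1.8 in.
All pieces are centred on the horizontal centroidal axis, so I = ΣĪ (holes subtracted) = 13.62263 in⁴.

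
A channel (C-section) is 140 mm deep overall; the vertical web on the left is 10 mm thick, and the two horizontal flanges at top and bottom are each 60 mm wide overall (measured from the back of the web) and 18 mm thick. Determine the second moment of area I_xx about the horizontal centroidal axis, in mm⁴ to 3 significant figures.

I_xx ≈ 9.03 × 10⁶ mm⁴

Treat the section as a set of non-overlapping primitives; coordinates are from the bounding-box lower-left.
Web: 10 × 140, A = 1 400 mm², y = 70 mm, Ī = 2 286 667 mm⁴.
Top flange (beyond web): 50 × 18, A = 900 mm², y = 131 mm, Ī = 24 300 mm⁴.
Bottom flange (beyond web): 50 × 18, A = 900 mm², y = 9 mm, Ī = 24 300 mm⁴.
By symmetry the centroid is at mid-height, ȳ = 70 mm.
Transfer each piece to the horizontal centroidal axis using Ī + A·d² with d = y − 70:
  web: d = 0 mm → contributes +2 286 667 mm⁴
  top flange (beyond web): d = 61 mm → contributes +3 373 200 mm⁴
  bottom flange (beyond web): d = -61 mm → contributes +3 373 200 mm⁴
Total I = 9 033 067 mm⁴.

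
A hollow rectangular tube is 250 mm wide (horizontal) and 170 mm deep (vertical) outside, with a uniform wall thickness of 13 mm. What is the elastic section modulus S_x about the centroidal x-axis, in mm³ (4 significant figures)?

Split into non-overlapping primitives; take the origin at the lower-left of the bounding box.
Outer rectangle: 250 × 170, A = 42 500 mm², y = 85 mm, Ī = 102 354 167 mm⁴.
Inner void (subtracted): 224 × 144, A = 32 256 mm², y = 85 mm, Ī = 55 738 368 mm⁴.
By symmetry the centroid is at mid-height, ȳ = 85 mm.
All pieces are centred on the centroidal x-axis, so I = ΣĪ (holes subtracted) = 46 615 799 mm⁴.
Extreme fibre distance c = 85 mm; S = I/c = 548 421 mm³.

S_x ≈ 5.484 × 10⁵ mm³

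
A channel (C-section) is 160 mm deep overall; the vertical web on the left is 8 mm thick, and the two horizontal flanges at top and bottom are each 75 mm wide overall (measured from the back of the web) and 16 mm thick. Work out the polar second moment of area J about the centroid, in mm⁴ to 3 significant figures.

Treat the section as a set of non-overlapping primitives; coordinates are from the bounding-box lower-left.
Web: 8 × 160, A = 1 280 mm², y = 80 mm, Ī = 2 730 667 mm⁴.
Top flange (beyond web): 67 × 16, A = 1 072 mm², y = 152 mm, Ī = 22 869 mm⁴.
Bottom flange (beyond web): 67 × 16, A = 1 072 mm², y = 8 mm, Ī = 22 869 mm⁴.
By symmetry the centroid is at mid-height, ȳ = 80 mm.
Transfer each piece to the centroidal x-axis using Ī + A·d² with d = y − 80:
  web: d = 0 mm → contributes +2 730 667 mm⁴
  top flange (beyond web): d = 72 mm → contributes +5 580 117 mm⁴
  bottom flange (beyond web): d = -72 mm → contributes +5 580 117 mm⁴
Total I = 13 890 901 mm⁴.
For the y-axis: x̄ = 27.481 mm.
Repeating about the centroidal y-axis gives I_y = 1 935 964 mm⁴.
Polar second moment: J = I_x + I_y = 15 826 865 mm⁴.

J ≈ 1.58 × 10⁷ mm⁴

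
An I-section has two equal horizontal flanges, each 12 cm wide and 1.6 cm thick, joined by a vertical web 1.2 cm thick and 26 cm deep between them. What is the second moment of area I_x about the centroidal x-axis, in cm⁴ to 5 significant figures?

Split into non-overlapping primitives; take the origin at the lower-left of the bounding box.
Bottom flange: 12 × 1.6, A = 19.2 cm², y = 0.8 cm, Ī = 4.096 cm⁴.
Web: 1.2 × 26, A = 31.2 cm², y = 14.6 cm, Ī = 1757.6 cm⁴.
Top flange: 12 × 1.6, A = 19.2 cm², y = 28.4 cm, Ī = 4.096 cm⁴.
By symmetry the centroid is at mid-height, ȳ = 14.6 cm.
Transfer each piece to the centroidal x-axis using Ī + A·d² with d = y − 14.6:
  bottom flange: d = -13.8 cm → contributes +3660.544 cm⁴
  web: d = 0 cm → contributes +1757.6 cm⁴
  top flange: d = 13.8 cm → contributes +3660.544 cm⁴
Total I = 9078.688 cm⁴.

I_x ≈ 9078.7 cm⁴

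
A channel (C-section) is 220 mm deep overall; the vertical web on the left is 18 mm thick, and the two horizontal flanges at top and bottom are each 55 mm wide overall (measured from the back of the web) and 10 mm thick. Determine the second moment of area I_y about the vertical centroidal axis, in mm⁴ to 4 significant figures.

Treat the section as a set of non-overlapping primitives; coordinates are from the bounding-box lower-left.
Web: 18 × 220, A = 3 960 mm², x = 9 mm, Ī = 106 920 mm⁴.
Top flange (beyond web): 37 × 10, A = 370 mm², x = 36.5 mm, Ī = 42210.8 mm⁴.
Bottom flange (beyond web): 37 × 10, A = 370 mm², x = 36.5 mm, Ī = 42210.8 mm⁴.
Centroid: x̄ = ΣA·x / ΣA = 13.3298 mm.
Transfer each piece to the vertical centroidal axis using Ī + A·d² with d = x − 13.3298:
  web: d = -4.32979 mm → contributes +181 158 mm⁴
  top flange (beyond web): d = 23.1702 mm → contributes +240 849 mm⁴
  bottom flange (beyond web): d = 23.1702 mm → contributes +240 849 mm⁴
Total I = 662 855 mm⁴.

I_y ≈ 6.629 × 10⁵ mm⁴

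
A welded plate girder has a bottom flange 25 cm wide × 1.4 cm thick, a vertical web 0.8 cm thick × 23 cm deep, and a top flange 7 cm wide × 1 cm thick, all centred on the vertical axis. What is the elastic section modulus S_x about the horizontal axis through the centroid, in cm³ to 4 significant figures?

Decompose the section into non-overlapping parts with the origin at the bottom-left of its bounding rectangle.
Bottom plate: 25 × 1.4, A = 35 cm², y = 0.7 cm, Ī = 5.71667 cm⁴.
Web plate: 0.8 × 23, A = 18.4 cm², y = 12.9 cm, Ī = 811.133 cm⁴.
Top plate: 7 × 1, A = 7 cm², y = 24.9 cm, Ī = 0.583333 cm⁴.
Centroid: ȳ = ΣA·y / ΣA = 7.22119 cm.
Transfer each piece to the horizontal axis through the centroid using Ī + A·d² with d = y − 7.22119:
  bottom plate: d = -6.52119 cm → contributes +1494.12 cm⁴
  web plate: d = 5.67881 cm → contributes +1404.51 cm⁴
  top plate: d = 17.6788 cm → contributes +2188.37 cm⁴
Total I = 5 087 cm⁴.
Extreme fibre distance c = 18.1788 cm; S = I/c = 279.831 cm³.

S_x ≈ 279.8 cm³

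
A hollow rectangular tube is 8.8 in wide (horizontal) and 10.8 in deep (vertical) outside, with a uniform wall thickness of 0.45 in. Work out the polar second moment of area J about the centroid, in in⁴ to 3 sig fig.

Split into non-overlapping primitives; take the origin at the lower-left of the bounding box.
Outer rectangle: 8.8 × 10.8, A = 95.04 in², y = 5.4 in, Ī = 923.79 in⁴.
Inner void (subtracted): 7.9 × 9.9, A = 78.21 in², y = 5.4 in, Ī = 638.78 in⁴.
By symmetry the centroid is at mid-height, ȳ = 5.4 in.
All pieces are centred on the centroidal x-axis, so I = ΣĪ (holes subtracted) = 285.01 in⁴.
Repeating about the centroidal y-axis gives I_y = 206.57 in⁴.
Polar second moment: J = I_x + I_y = 491.58 in⁴.

J ≈ 492 in⁴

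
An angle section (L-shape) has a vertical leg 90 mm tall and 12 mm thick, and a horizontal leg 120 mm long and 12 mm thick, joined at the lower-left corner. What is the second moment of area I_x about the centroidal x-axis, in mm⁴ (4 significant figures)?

I_x ≈ 1.641 × 10⁶ mm⁴

Treat the section as a set of non-overlapping primitives; coordinates are from the bounding-box lower-left.
Vertical leg: 12 × 90, A = 1 080 mm², y = 45 mm, Ī = 729 000 mm⁴.
Horizontal leg (remainder): 108 × 12, A = 1 296 mm², y = 6 mm, Ī = 15 552 mm⁴.
Centroid: ȳ = ΣA·y / ΣA = 23.7273 mm.
Transfer each piece to the centroidal x-axis using Ī + A·d² with d = y − 23.7273:
  vertical leg: d = 21.2727 mm → contributes +1 217 731 mm⁴
  horizontal leg (remainder): d = -17.7273 mm → contributes +422 828 mm⁴
Total I = 1 640 559 mm⁴.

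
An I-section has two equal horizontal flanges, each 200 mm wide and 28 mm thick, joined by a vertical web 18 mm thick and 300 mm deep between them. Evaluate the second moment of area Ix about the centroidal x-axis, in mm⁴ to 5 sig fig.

Ix ≈ 3.4247 × 10⁸ mm⁴

Split into non-overlapping primitives; take the origin at the lower-left of the bounding box.
Bottom flange: 200 × 28, A = 5 600 mm², y = 14 mm, Ī = 365866.7 mm⁴.
Web: 18 × 300, A = 5 400 mm², y = 178 mm, Ī = 40 500 000 mm⁴.
Top flange: 200 × 28, A = 5 600 mm², y = 342 mm, Ī = 365866.7 mm⁴.
By symmetry the centroid is at mid-height, ȳ = 178 mm.
Transfer each piece to the centroidal x-axis using Ī + A·d² with d = y − 178:
  bottom flange: d = -164 mm → contributes +150 983 467 mm⁴
  web: d = 0 mm → contributes +40 500 000 mm⁴
  top flange: d = 164 mm → contributes +150 983 467 mm⁴
Total I = 342 466 933 mm⁴.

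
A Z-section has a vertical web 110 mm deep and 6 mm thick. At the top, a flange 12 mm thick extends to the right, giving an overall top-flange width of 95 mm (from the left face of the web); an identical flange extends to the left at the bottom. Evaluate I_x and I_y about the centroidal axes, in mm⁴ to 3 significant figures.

Split into non-overlapping primitives; take the origin at the lower-left of the bounding box.
Web: 6 × 110, A = 660 mm², y = 55 mm, Ī = 665 500 mm⁴.
Top flange (beyond web): 89 × 12, A = 1 068 mm², y = 104 mm, Ī = 12 816 mm⁴.
Bottom flange (beyond web): 89 × 12, A = 1 068 mm², y = 6 mm, Ī = 12 816 mm⁴.
Centroid: ȳ = ΣA·y / ΣA = 55 mm.
Transfer each piece to the centroidal x-axis using Ī + A·d² with d = y − 55:
  web: d = 0 mm → contributes +665 500 mm⁴
  top flange (beyond web): d = 49 mm → contributes +2 577 084 mm⁴
  bottom flange (beyond web): d = -49 mm → contributes +2 577 084 mm⁴
Total I = 5 819 668 mm⁴.
For the y-axis: x̄ = 92 mm.
Repeating about the centroidal y-axis gives I_y = 6 231 268 mm⁴.

I_x ≈ 5.82 × 10⁶ mm⁴, I_y ≈ 6.23 × 10⁶ mm⁴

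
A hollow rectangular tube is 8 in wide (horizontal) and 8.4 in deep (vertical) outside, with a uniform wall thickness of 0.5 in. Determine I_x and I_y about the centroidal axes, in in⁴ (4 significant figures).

Split into non-overlapping primitives; take the origin at the lower-left of the bounding box.
Outer rectangle: 8 × 8.4, A = 67.2 in², y = 4.2 in, Ī = 395.136 in⁴.
Inner void (subtracted): 7 × 7.4, A = 51.8 in², y = 4.2 in, Ī = 236.381 in⁴.
By symmetry the centroid is at mid-height, ȳ = 4.2 in.
All pieces are centred on the centroidal x-axis, so I = ΣĪ (holes subtracted) = 158.755 in⁴.
Repeating about the centroidal y-axis gives I_y = 146.883 in⁴.

I_x ≈ 158.8 in⁴, I_y ≈ 146.9 in⁴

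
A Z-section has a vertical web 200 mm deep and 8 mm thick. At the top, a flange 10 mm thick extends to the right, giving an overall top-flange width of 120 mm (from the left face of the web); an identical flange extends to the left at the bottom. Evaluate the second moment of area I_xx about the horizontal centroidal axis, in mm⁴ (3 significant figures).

I_xx ≈ 2.56 × 10⁷ mm⁴

Treat the section as a set of non-overlapping primitives; coordinates are from the bounding-box lower-left.
Web: 8 × 200, A = 1 600 mm², y = 100 mm, Ī = 5 333 333 mm⁴.
Top flange (beyond web): 112 × 10, A = 1 120 mm², y = 195 mm, Ī = 9333.3 mm⁴.
Bottom flange (beyond web): 112 × 10, A = 1 120 mm², y = 5 mm, Ī = 9333.3 mm⁴.
Centroid: ȳ = ΣA·y / ΣA = 100 mm.
Transfer each piece to the horizontal centroidal axis using Ī + A·d² with d = y − 100:
  web: d = 0 mm → contributes +5 333 333 mm⁴
  top flange (beyond web): d = 95 mm → contributes +10 117 333 mm⁴
  bottom flange (beyond web): d = -95 mm → contributes +10 117 333 mm⁴
Total I = 25 568 000 mm⁴.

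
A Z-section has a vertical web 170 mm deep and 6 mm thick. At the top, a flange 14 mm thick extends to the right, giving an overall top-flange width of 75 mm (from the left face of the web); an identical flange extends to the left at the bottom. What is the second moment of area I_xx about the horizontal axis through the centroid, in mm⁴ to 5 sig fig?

I_xx ≈ 1.4242 × 10⁷ mm⁴

Decompose the section into non-overlapping parts with the origin at the bottom-left of its bounding rectangle.
Web: 6 × 170, A = 1 020 mm², y = 85 mm, Ī = 2 456 500 mm⁴.
Top flange (beyond web): 69 × 14, A = 966 mm², y = 163 mm, Ī = 15 778 mm⁴.
Bottom flange (beyond web): 69 × 14, A = 966 mm², y = 7 mm, Ī = 15 778 mm⁴.
Centroid: ȳ = ΣA·y / ΣA = 85 mm.
Transfer each piece to the horizontal axis through the centroid using Ī + A·d² with d = y − 85:
  web: d = 0 mm → contributes +2 456 500 mm⁴
  top flange (beyond web): d = 78 mm → contributes +5 892 922 mm⁴
  bottom flange (beyond web): d = -78 mm → contributes +5 892 922 mm⁴
Total I = 14 242 344 mm⁴.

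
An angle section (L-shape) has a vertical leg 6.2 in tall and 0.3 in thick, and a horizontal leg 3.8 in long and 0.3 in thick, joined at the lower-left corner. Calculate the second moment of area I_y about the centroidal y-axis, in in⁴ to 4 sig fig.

Break the section into simple shapes (no overlaps), measuring from the bottom-left corner of the bounding box.
Vertical leg: 0.3 × 6.2, A = 1.86 in², x = 0.15 in, Ī = 0.01395 in⁴.
Horizontal leg (remainder): 3.5 × 0.3, A = 1.05 in², x = 2.05 in, Ī = 1.07188 in⁴.
Centroid: x̄ = ΣA·x / ΣA = 0.835567 in.
Transfer each piece to the centroidal y-axis using Ī + A·d² with d = x − 0.835567:
  vertical leg: d = -0.685567 in → contributes +0.888154 in⁴
  horizontal leg (remainder): d = 1.21443 in → contributes +2.62046 in⁴
Total I = 3.50862 in⁴.

I_y ≈ 3.509 in⁴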